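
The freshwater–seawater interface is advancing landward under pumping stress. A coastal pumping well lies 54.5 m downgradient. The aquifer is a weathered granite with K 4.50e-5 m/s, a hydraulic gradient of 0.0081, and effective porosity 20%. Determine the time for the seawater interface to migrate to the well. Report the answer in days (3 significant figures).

346 days

K = 4.50e-5 m/s × 86400 s/d = 3.888 m/d
q = Ki = 3.888 × 0.0081 = 0.03149 m/d
v_s = q/n_e = 0.03149/0.20 = 0.1575 m/d
t = L / v = 54.5 / 0.1575 = 346.1 d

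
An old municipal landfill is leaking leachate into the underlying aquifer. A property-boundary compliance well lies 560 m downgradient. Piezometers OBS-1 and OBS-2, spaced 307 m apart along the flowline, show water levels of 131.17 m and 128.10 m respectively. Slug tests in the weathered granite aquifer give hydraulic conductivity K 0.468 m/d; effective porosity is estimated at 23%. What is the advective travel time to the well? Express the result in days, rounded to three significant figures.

Hydraulic gradient i = (131.17 − 128.10) / 307 = 3.07 / 307 = 0.01000
q = Ki = 0.468 × 0.01000 = 0.004680 m/d
v = Ki/n = 0.468·0.01000/0.23 = 0.02035 m/d
t = L / v = 560 / 0.02035 = 27520 d

27500 days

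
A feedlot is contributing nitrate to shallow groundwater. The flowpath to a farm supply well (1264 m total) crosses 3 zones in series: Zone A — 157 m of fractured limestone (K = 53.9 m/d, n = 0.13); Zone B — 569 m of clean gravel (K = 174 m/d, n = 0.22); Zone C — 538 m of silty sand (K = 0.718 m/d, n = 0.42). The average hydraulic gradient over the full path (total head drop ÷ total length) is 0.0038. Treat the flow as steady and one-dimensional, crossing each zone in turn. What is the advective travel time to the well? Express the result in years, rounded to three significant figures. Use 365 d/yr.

Steady 1-D flow in series ⇒ the Darcy flux q is identical in every zone and the zone head losses add (resistances L/K in series).
Σ(L/K) = 157/53.9 + 569/174 + 538/0.718 = 2.913 + 3.270 + 749.3 = 755.5 d
K_eq = L_total / Σ(L/K) = 1264 / 755.5 = 1.673 m/d
q = K_eq · i = 1.673 × 0.0038 = 0.006358 m/d (same in every zone)
Zone A: v = q/n = 0.006358/0.13 = 0.04891 m/d → t_A = 157/0.04891 = 3210 d
Zone B: v = q/n = 0.006358/0.22 = 0.02890 m/d → t_B = 569/0.02890 = 19690 d
Zone C: v = q/n = 0.006358/0.42 = 0.01514 m/d → t_C = 538/0.01514 = 35540 d
Total t = 3210 + 19690 + 35540 = 58440 d
   = 58440 / 365 = 160 yr

160 years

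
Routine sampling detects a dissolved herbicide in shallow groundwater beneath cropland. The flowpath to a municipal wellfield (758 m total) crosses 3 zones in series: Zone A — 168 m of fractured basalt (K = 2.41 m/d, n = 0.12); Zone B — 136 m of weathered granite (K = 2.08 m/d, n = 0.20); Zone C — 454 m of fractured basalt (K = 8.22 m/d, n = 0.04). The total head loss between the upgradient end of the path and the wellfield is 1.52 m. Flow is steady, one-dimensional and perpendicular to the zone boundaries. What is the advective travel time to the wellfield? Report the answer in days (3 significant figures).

8200 days

Steady 1-D flow in series ⇒ the Darcy flux q is identical in every zone and the zone head losses add (resistances L/K in series).
Σ(L/K) = 168/2.41 + 136/2.08 + 454/8.22 = 69.71 + 65.38 + 55.23 = 190.3 d
q = ΔH / Σ(L/K) = 1.52 / 190.3 = 0.007986 m/d (same in every zone)
Zone A: v = q/n = 0.007986/0.12 = 0.06655 m/d → t_A = 168/0.06655 = 2524 d
Zone B: v = q/n = 0.007986/0.20 = 0.03993 m/d → t_B = 136/0.03993 = 3406 d
Zone C: v = q/n = 0.007986/0.04 = 0.1997 m/d → t_C = 454/0.1997 = 2274 d
Total t = 2524 + 3406 + 2274 = 8204 d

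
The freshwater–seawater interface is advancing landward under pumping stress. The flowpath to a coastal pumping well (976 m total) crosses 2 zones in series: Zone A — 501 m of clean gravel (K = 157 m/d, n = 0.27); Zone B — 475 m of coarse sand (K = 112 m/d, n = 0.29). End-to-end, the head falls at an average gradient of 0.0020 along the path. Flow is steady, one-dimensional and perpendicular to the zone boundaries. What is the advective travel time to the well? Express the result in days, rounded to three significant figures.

Steady 1-D flow in series ⇒ the Darcy flux q is identical in every zone and the zone head losses add (resistances L/K in series).
Σ(L/K) = 501/157 + 475/112 = 3.191 + 4.241 = 7.432 d
K_eq = L_total / Σ(L/K) = 976 / 7.432 = 131.3 m/d
q = K_eq · i = 131.3 × 0.0020 = 0.2626 m/d (same in every zone)
Zone A: v = q/n = 0.2626/0.27 = 0.9728 m/d → t_A = 501/0.9728 = 515.0 d
Zone B: v = q/n = 0.2626/0.29 = 0.9057 m/d → t_B = 475/0.9057 = 524.5 d
Total t = 515.0 + 524.5 = 1040 d

1040 days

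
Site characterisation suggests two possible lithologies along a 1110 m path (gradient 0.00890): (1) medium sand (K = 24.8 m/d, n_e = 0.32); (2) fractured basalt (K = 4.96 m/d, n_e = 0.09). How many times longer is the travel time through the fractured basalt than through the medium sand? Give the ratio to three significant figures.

1.41

Unit 1 (medium sand): v = 24.8×0.0089/0.32 = 0.6898 m/d, t = 1110/0.6898 = 1609 d
Unit 2 (fractured basalt): v = 4.96×0.0089/0.09 = 0.4905 m/d, t = 1110/0.4905 = 2263 d
t(fractured basalt) / t(medium sand) = 2263/1609 = 1.41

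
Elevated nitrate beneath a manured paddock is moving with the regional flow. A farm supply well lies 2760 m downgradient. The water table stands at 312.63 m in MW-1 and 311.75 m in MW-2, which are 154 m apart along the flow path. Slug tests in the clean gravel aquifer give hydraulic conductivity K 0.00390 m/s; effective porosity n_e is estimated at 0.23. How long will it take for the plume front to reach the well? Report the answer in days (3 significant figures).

330 days

Hydraulic gradient i = (312.63 − 311.75) / 154 = 0.88 / 154 = 0.005714
K = 0.00390 m/s × 86400 s/d = 337.0 m/d
Specific discharge q = 337.0 × 0.005714 = 1.925 m/d
Average linear velocity = 1.925 / 0.23 = 8.372 m/d
t = L / v = 2760 / 8.372 = 329.7 d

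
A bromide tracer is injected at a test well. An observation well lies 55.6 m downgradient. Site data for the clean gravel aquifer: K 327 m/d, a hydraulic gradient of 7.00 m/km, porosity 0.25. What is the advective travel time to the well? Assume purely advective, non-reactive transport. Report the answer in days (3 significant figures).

6.07 days

Specific discharge q = 327 × 0.0070 = 2.289 m/d
Seepage velocity v = q / n = 2.289 / 0.25 = 9.156 m/d
t = L / v = 55.6 / 9.156 = 6.073 d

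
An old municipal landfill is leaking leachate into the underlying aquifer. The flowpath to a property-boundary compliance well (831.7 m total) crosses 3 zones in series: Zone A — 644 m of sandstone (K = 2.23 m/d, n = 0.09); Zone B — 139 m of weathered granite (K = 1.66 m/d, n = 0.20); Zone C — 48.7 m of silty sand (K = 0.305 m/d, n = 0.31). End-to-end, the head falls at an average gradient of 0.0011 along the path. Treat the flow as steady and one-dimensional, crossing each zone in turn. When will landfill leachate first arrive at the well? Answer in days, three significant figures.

Steady 1-D flow in series ⇒ the Darcy flux q is identical in every zone and the zone head losses add (resistances L/K in series).
Σ(L/K) = 644/2.23 + 139/1.66 + 48.7/0.305 = 288.8 + 83.73 + 159.7 = 532.2 d
K_eq = L_total / Σ(L/K) = 831.7 / 532.2 = 1.563 m/d
q = K_eq · i = 1.563 × 0.0011 = 0.001719 m/d (same in every zone)
Zone A: v = q/n = 0.001719/0.09 = 0.01910 m/d → t_A = 644/0.01910 = 33720 d
Zone B: v = q/n = 0.001719/0.20 = 0.008595 m/d → t_B = 139/0.008595 = 16170 d
Zone C: v = q/n = 0.001719/0.31 = 0.005545 m/d → t_C = 48.7/0.005545 = 8782 d
Total t = 33720 + 16170 + 8782 = 58670 d

58700 days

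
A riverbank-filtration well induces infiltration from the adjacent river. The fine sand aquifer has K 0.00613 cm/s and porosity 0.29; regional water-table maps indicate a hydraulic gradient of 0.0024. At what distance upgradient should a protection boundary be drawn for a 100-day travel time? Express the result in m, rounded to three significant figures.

4.38 m

K = 0.00613 cm/s × 864 = 5.296 m/d
q = Ki = 5.296 × 0.0024 = 0.01271 m/d
Seepage velocity v = q / n = 0.01271 / 0.29 = 0.04383 m/d
L = v × T = 0.04383 × 100 = 4.383 m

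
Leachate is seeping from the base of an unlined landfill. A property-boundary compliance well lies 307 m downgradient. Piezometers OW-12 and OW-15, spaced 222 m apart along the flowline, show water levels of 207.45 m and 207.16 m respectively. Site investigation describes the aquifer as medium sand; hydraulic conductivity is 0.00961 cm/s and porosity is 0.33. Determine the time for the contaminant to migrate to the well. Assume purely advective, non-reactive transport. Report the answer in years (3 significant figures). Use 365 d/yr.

Hydraulic gradient i = (207.45 − 207.16) / 222 = 0.29 / 222 = 0.001306
K = 0.00961 cm/s × 864 = 8.303 m/d
Darcy flux q = K·i = 8.303 × 0.001306 = 0.01085 m/d
v_s = q/n_e = 0.01085/0.33 = 0.03287 m/d
t = L / v = 307 / 0.03287 = 9341 d
   = 9341 / 365 = 25.6 yr

25.6 years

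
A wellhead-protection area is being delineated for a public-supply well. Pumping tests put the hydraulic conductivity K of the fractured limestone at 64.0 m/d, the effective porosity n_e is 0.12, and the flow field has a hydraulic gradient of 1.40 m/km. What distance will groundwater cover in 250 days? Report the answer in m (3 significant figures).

q = Ki = 64.0 × 0.0014 = 0.08960 m/d
Average linear velocity = 0.08960 / 0.12 = 0.7467 m/d
L = v × T = 0.7467 × 250 = 186.7 m

187 m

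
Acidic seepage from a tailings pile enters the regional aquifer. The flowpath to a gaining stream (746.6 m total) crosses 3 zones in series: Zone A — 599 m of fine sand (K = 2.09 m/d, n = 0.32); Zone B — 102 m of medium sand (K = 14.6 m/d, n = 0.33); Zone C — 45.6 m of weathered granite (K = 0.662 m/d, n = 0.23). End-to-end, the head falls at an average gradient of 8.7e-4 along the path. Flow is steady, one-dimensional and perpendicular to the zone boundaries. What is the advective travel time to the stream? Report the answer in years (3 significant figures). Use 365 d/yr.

For zones in series the flux q is common to all zones; the equivalent conductivity is the harmonic (thickness-weighted) mean, K_eq = L_total / Σ(L_j/K_j).
Σ(L/K) = 599/2.09 + 102/14.6 + 45.6/0.662 = 286.6 + 6.986 + 68.88 = 362.5 d
K_eq = L_total / Σ(L/K) = 746.6 / 362.5 = 2.060 m/d
q = K_eq · i = 2.060 × 8.7e-4 = 0.001792 m/d (same in every zone)
Zone A: v = q/n = 0.001792/0.32 = 0.005600 m/d → t_A = 599/0.005600 = 107000 d
Zone B: v = q/n = 0.001792/0.33 = 0.005430 m/d → t_B = 102/0.005430 = 18780 d
Zone C: v = q/n = 0.001792/0.23 = 0.007791 m/d → t_C = 45.6/0.007791 = 5853 d
Total t = 107000 + 18780 + 5853 = 131600 d
   = 131600 / 365 = 361 yr

361 years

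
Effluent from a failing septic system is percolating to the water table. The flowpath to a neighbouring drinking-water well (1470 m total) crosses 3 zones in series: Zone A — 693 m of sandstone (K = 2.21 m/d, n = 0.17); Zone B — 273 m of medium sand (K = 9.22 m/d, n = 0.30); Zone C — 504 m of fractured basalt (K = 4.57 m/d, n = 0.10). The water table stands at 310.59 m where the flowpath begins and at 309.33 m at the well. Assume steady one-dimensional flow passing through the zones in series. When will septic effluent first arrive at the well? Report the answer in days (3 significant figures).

Total head drop ΔH = 310.59 − 309.33 = 1.26 m
Continuity: the same q passes through each zone, so ΔH = q·Σ(L_j/K_j) — the zones act as resistances in series.
Σ(L/K) = 693/2.21 + 273/9.22 + 504/4.57 = 313.6 + 29.61 + 110.3 = 453.5 d
q = ΔH / Σ(L/K) = 1.26 / 453.5 = 0.002779 m/d (same in every zone)
Zone A: v = q/n = 0.002779/0.17 = 0.01634 m/d → t_A = 693/0.01634 = 42400 d
Zone B: v = q/n = 0.002779/0.30 = 0.009262 m/d → t_B = 273/0.009262 = 29480 d
Zone C: v = q/n = 0.002779/0.10 = 0.02779 m/d → t_C = 504/0.02779 = 18140 d
Total t = 42400 + 29480 + 18140 = 90010 d

90000 days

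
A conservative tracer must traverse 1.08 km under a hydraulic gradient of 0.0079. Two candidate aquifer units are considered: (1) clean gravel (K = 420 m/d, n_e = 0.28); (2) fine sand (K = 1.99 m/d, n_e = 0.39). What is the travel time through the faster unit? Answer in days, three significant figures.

91.1 days

Unit 1 (clean gravel): v = 420×0.0079/0.28 = 11.85 m/d, t = 1080/11.85 = 91.14 d
Unit 2 (fine sand): v = 1.99×0.0079/0.39 = 0.04031 m/d, t = 1080/0.04031 = 26790 d
Faster unit: t = 91.1 d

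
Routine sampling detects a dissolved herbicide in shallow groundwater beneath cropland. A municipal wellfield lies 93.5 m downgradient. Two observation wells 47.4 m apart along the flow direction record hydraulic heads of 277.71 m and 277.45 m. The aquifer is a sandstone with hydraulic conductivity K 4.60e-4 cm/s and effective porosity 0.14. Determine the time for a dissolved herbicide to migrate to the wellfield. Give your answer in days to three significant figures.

6000 days

Hydraulic gradient i = (277.71 − 277.45) / 47.4 = 0.26 / 47.4 = 0.005485
K = 4.60e-4 cm/s × 864 = 0.3974 m/d
Darcy flux q = K·i = 0.3974 × 0.005485 = 0.002180 m/d
Average linear velocity = 0.002180 / 0.14 = 0.01557 m/d
t = L / v = 93.5 / 0.01557 = 6004 d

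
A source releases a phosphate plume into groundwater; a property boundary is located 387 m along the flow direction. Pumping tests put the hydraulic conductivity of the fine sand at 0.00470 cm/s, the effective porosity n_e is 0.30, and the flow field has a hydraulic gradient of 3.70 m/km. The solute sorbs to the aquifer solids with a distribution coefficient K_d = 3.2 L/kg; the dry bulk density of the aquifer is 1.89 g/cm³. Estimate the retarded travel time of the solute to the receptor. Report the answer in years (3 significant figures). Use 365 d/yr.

448 years

K = 0.00470 cm/s × 864 = 4.061 m/d
Specific discharge q = 4.061 × 0.0037 = 0.01502 m/d
Average linear velocity = 0.01502 / 0.30 = 0.05008 m/d
Retardation R = 1 + ρ_b·K_d/n = 1 + 1.89×3.2/0.30 = 21.16
Contaminant velocity v_c = v/R = 0.05008/21.16 = 0.002367 m/d
t = L/v_c = 387/0.002367 = 163500 d
   = 163500/365 = 448 yr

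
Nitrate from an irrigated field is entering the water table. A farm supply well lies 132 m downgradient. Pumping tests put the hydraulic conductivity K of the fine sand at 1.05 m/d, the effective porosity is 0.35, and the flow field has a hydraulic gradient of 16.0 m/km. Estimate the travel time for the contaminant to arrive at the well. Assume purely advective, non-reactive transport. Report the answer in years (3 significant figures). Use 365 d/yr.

Specific discharge q = 1.05 × 0.016 = 0.01680 m/d
v_s = q/n_e = 0.01680/0.35 = 0.04800 m/d
t = L / v = 132 / 0.04800 = 2750 d
   = 2750 / 365 = 7.53 yr

7.53 years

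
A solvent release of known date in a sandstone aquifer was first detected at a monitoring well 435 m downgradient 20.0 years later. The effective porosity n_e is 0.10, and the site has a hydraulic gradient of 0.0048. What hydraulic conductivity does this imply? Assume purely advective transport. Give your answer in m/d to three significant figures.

t = 20.0 years = 7300 d
v = L / t = 435 / 7300 = 0.05959 m/d
K = v · n / i = 0.05959 × 0.10 / 0.0048 = 1.24 m/d

1.24 m/d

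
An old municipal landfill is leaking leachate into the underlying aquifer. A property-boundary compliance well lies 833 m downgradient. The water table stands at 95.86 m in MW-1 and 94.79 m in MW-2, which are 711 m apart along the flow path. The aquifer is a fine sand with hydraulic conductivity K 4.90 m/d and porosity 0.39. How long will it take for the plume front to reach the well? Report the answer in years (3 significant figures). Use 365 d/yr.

Hydraulic gradient i = (95.86 − 94.79) / 711 = 1.07 / 711 = 0.001505
Darcy flux q = K·i = 4.90 × 0.001505 = 0.007374 m/d
Average linear velocity = 0.007374 / 0.39 = 0.01891 m/d
t = L / v = 833 / 0.01891 = 44060 d
   = 44060 / 365 = 121 yr

121 years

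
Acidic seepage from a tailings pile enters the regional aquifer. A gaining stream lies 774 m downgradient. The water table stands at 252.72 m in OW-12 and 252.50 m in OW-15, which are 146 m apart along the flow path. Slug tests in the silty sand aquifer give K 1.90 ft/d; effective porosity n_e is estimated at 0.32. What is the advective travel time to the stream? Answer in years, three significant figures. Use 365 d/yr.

Hydraulic gradient i = (252.72 − 252.50) / 146 = 0.22 / 146 = 0.001507
K = 1.90 ft/d × 0.3048 = 0.5791 m/d
Darcy flux q = K·i = 0.5791 × 0.001507 = 8.726e-4 m/d
v_s = q/n_e = 8.726e-4/0.32 = 0.002727 m/d
t = L / v = 774 / 0.002727 = 283800 d
   = 283800 / 365 = 778 yr

778 years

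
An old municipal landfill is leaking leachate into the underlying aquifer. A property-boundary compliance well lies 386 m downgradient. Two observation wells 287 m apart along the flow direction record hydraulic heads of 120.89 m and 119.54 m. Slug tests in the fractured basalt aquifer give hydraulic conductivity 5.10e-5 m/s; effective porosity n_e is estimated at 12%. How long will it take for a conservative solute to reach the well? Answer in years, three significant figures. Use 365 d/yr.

Hydraulic gradient i = (120.89 − 119.54) / 287 = 1.35 / 287 = 0.004704
K = 5.10e-5 m/s × 86400 s/d = 4.406 m/d
Specific discharge q = 4.406 × 0.004704 = 0.02073 m/d
v = Ki/n = 4.406·0.004704/0.12 = 0.1727 m/d
t = L / v = 386 / 0.1727 = 2235 d
   = 2235 / 365 = 6.12 yr

6.12 years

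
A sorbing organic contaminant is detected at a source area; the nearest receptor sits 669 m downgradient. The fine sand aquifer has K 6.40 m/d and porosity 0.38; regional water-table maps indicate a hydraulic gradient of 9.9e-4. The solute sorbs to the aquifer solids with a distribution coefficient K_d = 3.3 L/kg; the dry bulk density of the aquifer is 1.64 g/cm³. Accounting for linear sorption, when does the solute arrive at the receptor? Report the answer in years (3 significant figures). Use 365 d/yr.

1680 years

q = Ki = 6.40 × 9.9e-4 = 0.006336 m/d
v_s = q/n_e = 0.006336/0.38 = 0.01667 m/d
Retardation R = 1 + ρ_b·K_d/n = 1 + 1.64×3.3/0.38 = 15.24
Contaminant velocity v_c = v/R = 0.01667/15.24 = 0.001094 m/d
t = L/v_c = 669/0.001094 = 611600 d
   = 611600/365 = 1680 yr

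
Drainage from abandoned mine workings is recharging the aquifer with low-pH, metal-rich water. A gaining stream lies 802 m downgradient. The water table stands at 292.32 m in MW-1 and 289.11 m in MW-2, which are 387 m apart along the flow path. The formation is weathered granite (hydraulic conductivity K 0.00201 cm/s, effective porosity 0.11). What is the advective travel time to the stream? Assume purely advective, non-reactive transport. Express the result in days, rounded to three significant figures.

6120 days

Hydraulic gradient i = (292.32 − 289.11) / 387 = 3.21 / 387 = 0.008295
K = 0.00201 cm/s × 864 = 1.737 m/d
q = Ki = 1.737 × 0.008295 = 0.01440 m/d
v = Ki/n = 1.737·0.008295/0.11 = 0.1310 m/d
t = L / v = 802 / 0.1310 = 6124 d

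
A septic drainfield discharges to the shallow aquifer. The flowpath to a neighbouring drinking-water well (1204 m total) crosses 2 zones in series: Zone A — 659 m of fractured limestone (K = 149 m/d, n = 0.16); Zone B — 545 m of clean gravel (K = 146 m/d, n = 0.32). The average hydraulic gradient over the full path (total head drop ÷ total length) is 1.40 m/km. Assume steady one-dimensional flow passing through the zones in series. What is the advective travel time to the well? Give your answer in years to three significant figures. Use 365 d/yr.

For zones in series the flux q is common to all zones; the equivalent conductivity is the harmonic (thickness-weighted) mean, K_eq = L_total / Σ(L_j/K_j).
Σ(L/K) = 659/149 + 545/146 = 4.423 + 3.733 = 8.156 d
K_eq = L_total / Σ(L/K) = 1204 / 8.156 = 147.6 m/d
q = K_eq · i = 147.6 × 0.0014 = 0.2067 m/d (same in every zone)
Zone A: v = q/n = 0.2067/0.16 = 1.292 m/d → t_A = 659/1.292 = 510.2 d
Zone B: v = q/n = 0.2067/0.32 = 0.6459 m/d → t_B = 545/0.6459 = 843.8 d
Total t = 510.2 + 843.8 = 1354 d
   = 1354 / 365 = 3.71 yr

3.71 years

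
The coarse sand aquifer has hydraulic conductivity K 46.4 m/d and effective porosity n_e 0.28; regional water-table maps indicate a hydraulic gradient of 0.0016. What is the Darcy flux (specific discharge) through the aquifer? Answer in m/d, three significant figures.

Darcy flux q = K·i = 46.4 × 0.0016 = 0.07424 m/d

0.0742 m/d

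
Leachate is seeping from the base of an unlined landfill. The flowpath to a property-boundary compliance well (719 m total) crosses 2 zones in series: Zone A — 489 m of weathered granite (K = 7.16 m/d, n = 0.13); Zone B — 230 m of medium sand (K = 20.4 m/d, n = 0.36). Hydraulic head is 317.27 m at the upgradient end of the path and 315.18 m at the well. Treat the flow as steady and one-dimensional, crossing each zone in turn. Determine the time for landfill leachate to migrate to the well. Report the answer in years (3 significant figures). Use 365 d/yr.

Total head drop ΔH = 317.27 − 315.18 = 2.09 m
Steady 1-D flow in series ⇒ the Darcy flux q is identical in every zone and the zone head losses add (resistances L/K in series).
Σ(L/K) = 489/7.16 + 230/20.4 = 68.30 + 11.27 = 79.57 d
q = ΔH / Σ(L/K) = 2.09 / 79.57 = 0.02627 m/d (same in every zone)
Zone A: v = q/n = 0.02627/0.13 = 0.2020 m/d → t_A = 489/0.2020 = 2420 d
Zone B: v = q/n = 0.02627/0.36 = 0.07296 m/d → t_B = 230/0.07296 = 3152 d
Total t = 2420 + 3152 = 5573 d
   = 5573 / 365 = 15.3 yr

15.3 years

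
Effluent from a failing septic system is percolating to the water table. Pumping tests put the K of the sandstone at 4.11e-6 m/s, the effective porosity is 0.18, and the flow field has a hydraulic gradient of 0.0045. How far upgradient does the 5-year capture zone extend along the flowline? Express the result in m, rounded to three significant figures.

K = 4.11e-6 m/s × 86400 s/d = 0.3551 m/d
Darcy flux q = K·i = 0.3551 × 0.0045 = 0.001598 m/d
v_s = q/n_e = 0.001598/0.18 = 0.008878 m/d
T = 5 yr × 365 = 1825 d
L = v × T = 0.008878 × 1825 = 16.20 m

16.2 m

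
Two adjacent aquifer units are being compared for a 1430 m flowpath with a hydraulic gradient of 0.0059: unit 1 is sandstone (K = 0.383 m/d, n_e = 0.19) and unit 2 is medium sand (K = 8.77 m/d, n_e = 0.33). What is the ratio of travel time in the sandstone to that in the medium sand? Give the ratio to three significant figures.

Unit 1 (sandstone): v = 0.383×0.0059/0.19 = 0.01189 m/d, t = 1430/0.01189 = 120200 d
Unit 2 (medium sand): v = 8.77×0.0059/0.33 = 0.1568 m/d, t = 1430/0.1568 = 9120 d
t(sandstone) / t(medium sand) = 120200/9120 = 13.2

13.2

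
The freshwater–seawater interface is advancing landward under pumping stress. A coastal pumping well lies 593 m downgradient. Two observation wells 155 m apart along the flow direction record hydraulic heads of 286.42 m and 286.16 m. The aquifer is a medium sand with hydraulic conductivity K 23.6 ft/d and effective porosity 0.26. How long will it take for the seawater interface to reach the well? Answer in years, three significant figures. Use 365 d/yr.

35.0 years

Hydraulic gradient i = (286.42 − 286.16) / 155 = 0.26 / 155 = 0.001677
K = 23.6 ft/d × 0.3048 = 7.193 m/d
q = Ki = 7.193 × 0.001677 = 0.01207 m/d
Average linear velocity = 0.01207 / 0.26 = 0.04641 m/d
t = L / v = 593 / 0.04641 = 12780 d
   = 12780 / 365 = 35.0 yr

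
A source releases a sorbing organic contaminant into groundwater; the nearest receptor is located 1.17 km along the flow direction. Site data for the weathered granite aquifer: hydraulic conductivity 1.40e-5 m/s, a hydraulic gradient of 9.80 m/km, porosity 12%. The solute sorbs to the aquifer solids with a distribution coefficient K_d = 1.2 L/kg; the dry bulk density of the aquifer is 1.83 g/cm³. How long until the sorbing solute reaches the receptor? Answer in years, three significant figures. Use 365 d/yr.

626 years

K = 1.40e-5 m/s × 86400 s/d = 1.210 m/d
q = Ki = 1.210 × 0.0098 = 0.01185 m/d
v_s = q/n_e = 0.01185/0.12 = 0.09878 m/d
Retardation R = 1 + ρ_b·K_d/n = 1 + 1.83×1.2/0.12 = 19.30
Contaminant velocity v_c = v/R = 0.09878/19.30 = 0.005118 m/d
L = 1.17 km = 1170 m
t = L/v_c = 1170/0.005118 = 228600 d
   = 228600/365 = 626 yr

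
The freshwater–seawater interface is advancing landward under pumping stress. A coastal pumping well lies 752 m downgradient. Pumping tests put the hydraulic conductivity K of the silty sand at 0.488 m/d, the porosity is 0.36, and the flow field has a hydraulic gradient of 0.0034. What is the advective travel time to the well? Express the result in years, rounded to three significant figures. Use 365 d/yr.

Specific discharge q = 0.488 × 0.0034 = 0.001659 m/d
Seepage velocity v = q / n = 0.001659 / 0.36 = 0.004609 m/d
t = L / v = 752 / 0.004609 = 163200 d
   = 163200 / 365 = 447 yr

447 years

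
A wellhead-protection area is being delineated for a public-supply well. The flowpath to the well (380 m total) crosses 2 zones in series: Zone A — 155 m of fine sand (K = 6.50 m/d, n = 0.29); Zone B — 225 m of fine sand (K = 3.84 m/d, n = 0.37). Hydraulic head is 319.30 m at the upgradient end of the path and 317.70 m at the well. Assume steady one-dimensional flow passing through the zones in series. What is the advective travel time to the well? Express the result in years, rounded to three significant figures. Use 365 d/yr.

18.1 years

Total head drop ΔH = 319.30 − 317.70 = 1.60 m
Continuity: the same q passes through each zone, so ΔH = q·Σ(L_j/K_j) — the zones act as resistances in series.
Σ(L/K) = 155/6.50 + 225/3.84 = 23.85 + 58.59 = 82.44 d
q = ΔH / Σ(L/K) = 1.60 / 82.44 = 0.01941 m/d (same in every zone)
Zone A: v = q/n = 0.01941/0.29 = 0.06692 m/d → t_A = 155/0.06692 = 2316 d
Zone B: v = q/n = 0.01941/0.37 = 0.05245 m/d → t_B = 225/0.05245 = 4289 d
Total t = 2316 + 4289 = 6605 d
   = 6605 / 365 = 18.1 yr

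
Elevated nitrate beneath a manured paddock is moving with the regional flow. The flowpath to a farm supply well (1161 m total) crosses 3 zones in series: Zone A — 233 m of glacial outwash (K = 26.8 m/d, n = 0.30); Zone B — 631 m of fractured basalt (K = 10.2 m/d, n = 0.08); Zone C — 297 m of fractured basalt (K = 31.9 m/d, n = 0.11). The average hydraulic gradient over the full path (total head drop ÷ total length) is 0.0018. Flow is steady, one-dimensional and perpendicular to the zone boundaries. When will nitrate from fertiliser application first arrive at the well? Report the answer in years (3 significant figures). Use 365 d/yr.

16.0 years

Continuity: the same q passes through each zone, so ΔH = q·Σ(L_j/K_j) — the zones act as resistances in series.
Σ(L/K) = 233/26.8 + 631/10.2 + 297/31.9 = 8.694 + 61.86 + 9.310 = 79.87 d
K_eq = L_total / Σ(L/K) = 1161 / 79.87 = 14.54 m/d
q = K_eq · i = 14.54 × 0.0018 = 0.02617 m/d (same in every zone)
Zone A: v = q/n = 0.02617/0.30 = 0.08722 m/d → t_A = 233/0.08722 = 2671 d
Zone B: v = q/n = 0.02617/0.08 = 0.3271 m/d → t_B = 631/0.3271 = 1929 d
Zone C: v = q/n = 0.02617/0.11 = 0.2379 m/d → t_C = 297/0.2379 = 1249 d
Total t = 2671 + 1929 + 1249 = 5849 d
   = 5849 / 365 = 16.0 yr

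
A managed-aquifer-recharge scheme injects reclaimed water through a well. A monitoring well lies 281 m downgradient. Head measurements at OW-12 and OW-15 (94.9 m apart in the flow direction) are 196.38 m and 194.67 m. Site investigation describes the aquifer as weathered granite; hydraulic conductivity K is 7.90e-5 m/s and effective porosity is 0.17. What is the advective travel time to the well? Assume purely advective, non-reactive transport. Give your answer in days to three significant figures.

Hydraulic gradient i = (196.38 − 194.67) / 94.9 = 1.71 / 94.9 = 0.01802
K = 7.90e-5 m/s × 86400 s/d = 6.826 m/d
q = Ki = 6.826 × 0.01802 = 0.1230 m/d
Seepage velocity v = q / n = 0.1230 / 0.17 = 0.7235 m/d
t = L / v = 281 / 0.7235 = 388.4 d

388 days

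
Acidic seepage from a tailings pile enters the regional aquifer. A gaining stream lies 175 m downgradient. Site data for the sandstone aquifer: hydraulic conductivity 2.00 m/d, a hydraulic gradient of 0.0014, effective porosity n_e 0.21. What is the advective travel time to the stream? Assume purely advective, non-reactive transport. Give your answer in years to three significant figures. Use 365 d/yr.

Specific discharge q = 2.00 × 0.0014 = 0.002800 m/d
Seepage velocity v = q / n = 0.002800 / 0.21 = 0.01333 m/d
t = L / v = 175 / 0.01333 = 13130 d
   = 13130 / 365 = 36.0 yr

36.0 years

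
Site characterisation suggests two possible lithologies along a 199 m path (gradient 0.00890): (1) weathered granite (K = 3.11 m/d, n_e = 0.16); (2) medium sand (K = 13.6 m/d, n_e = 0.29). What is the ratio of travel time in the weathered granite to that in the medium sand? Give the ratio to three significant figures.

2.41

Unit 1 (weathered granite): v = 3.11×0.0089/0.16 = 0.1730 m/d, t = 199/0.1730 = 1150 d
Unit 2 (medium sand): v = 13.6×0.0089/0.29 = 0.4174 m/d, t = 199/0.4174 = 476.8 d
t(weathered granite) / t(medium sand) = 1150/476.8 = 2.41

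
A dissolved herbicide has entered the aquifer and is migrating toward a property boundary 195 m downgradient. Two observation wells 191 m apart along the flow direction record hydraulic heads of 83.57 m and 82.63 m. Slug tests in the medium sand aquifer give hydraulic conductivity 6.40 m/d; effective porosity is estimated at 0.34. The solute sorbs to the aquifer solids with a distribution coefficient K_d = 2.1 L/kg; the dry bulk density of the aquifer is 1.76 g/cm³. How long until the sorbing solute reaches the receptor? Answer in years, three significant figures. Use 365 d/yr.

68.5 years

Hydraulic gradient i = (83.57 − 82.63) / 191 = 0.94 / 191 = 0.004921
Darcy flux q = K·i = 6.40 × 0.004921 = 0.03150 m/d
Average linear velocity = 0.03150 / 0.34 = 0.09264 m/d
Retardation R = 1 + ρ_b·K_d/n = 1 + 1.76×2.1/0.34 = 11.87
Contaminant velocity v_c = v/R = 0.09264/11.87 = 0.007804 m/d
t = L/v_c = 195/0.007804 = 24990 d
   = 24990/365 = 68.5 yr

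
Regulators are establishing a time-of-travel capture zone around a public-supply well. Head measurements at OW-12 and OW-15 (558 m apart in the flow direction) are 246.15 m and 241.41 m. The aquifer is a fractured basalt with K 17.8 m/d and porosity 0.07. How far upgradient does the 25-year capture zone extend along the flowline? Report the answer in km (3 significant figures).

19.7 km

Hydraulic gradient i = (246.15 − 241.41) / 558 = 4.74 / 558 = 0.008495
q = Ki = 17.8 × 0.008495 = 0.1512 m/d
Seepage velocity v = q / n = 0.1512 / 0.07 = 2.160 m/d
T = 25 yr × 365 = 9125 d
L = v × T = 2.160 × 9125 = 19710 m
   = 19.7 km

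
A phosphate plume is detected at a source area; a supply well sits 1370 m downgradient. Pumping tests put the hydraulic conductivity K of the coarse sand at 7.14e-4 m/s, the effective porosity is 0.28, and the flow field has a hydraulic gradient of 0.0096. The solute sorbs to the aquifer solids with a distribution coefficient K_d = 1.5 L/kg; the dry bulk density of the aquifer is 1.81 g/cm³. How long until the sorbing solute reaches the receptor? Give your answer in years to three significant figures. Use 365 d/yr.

K = 7.14e-4 m/s × 86400 s/d = 61.69 m/d
Specific discharge q = 61.69 × 0.0096 = 0.5922 m/d
v_s = q/n_e = 0.5922/0.28 = 2.115 m/d
Retardation R = 1 + ρ_b·K_d/n = 1 + 1.81×1.5/0.28 = 10.70
Contaminant velocity v_c = v/R = 2.115/10.70 = 0.1977 m/d
t = L/v_c = 1370/0.1977 = 6928 d
   = 6928/365 = 19.0 yr

19.0 years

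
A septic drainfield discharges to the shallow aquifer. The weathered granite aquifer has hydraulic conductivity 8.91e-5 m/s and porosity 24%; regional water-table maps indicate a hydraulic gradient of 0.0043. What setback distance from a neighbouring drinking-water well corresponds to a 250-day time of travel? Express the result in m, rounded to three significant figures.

K = 8.91e-5 m/s × 86400 s/d = 7.698 m/d
q = Ki = 7.698 × 0.0043 = 0.03310 m/d
Seepage velocity v = q / n = 0.03310 / 0.24 = 0.1379 m/d
L = v × T = 0.1379 × 250 = 34.48 m

34.5 m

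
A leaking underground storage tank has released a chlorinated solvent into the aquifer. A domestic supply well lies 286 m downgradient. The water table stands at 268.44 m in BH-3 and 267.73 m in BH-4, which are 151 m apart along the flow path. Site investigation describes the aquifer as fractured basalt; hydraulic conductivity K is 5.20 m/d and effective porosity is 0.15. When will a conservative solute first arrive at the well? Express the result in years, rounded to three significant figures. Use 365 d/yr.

4.81 years

Hydraulic gradient i = (268.44 − 267.73) / 151 = 0.71 / 151 = 0.004702
q = Ki = 5.20 × 0.004702 = 0.02445 m/d
v_s = q/n_e = 0.02445/0.15 = 0.1630 m/d
t = L / v = 286 / 0.1630 = 1755 d
   = 1755 / 365 = 4.81 yr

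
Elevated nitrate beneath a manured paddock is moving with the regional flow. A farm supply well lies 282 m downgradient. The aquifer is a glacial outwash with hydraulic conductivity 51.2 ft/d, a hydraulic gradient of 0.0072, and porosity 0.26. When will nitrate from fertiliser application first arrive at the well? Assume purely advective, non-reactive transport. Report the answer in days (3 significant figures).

K = 51.2 ft/d × 0.3048 = 15.61 m/d
Specific discharge q = 15.61 × 0.0072 = 0.1124 m/d
v_s = q/n_e = 0.1124/0.26 = 0.4322 m/d
t = L / v = 282 / 0.4322 = 652.5 d

653 days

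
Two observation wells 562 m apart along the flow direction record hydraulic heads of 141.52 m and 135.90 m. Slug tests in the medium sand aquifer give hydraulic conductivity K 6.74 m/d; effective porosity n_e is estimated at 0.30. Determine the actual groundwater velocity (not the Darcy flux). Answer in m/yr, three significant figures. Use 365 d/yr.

82.0 m/yr

Hydraulic gradient i = (141.52 − 135.90) / 562 = 5.62 / 562 = 0.01000
Specific discharge q = 6.74 × 0.01000 = 0.06740 m/d
Average linear velocity = 0.06740 / 0.30 = 0.2247 m/d
   = 0.2247 × 365 = 82.0 m/yr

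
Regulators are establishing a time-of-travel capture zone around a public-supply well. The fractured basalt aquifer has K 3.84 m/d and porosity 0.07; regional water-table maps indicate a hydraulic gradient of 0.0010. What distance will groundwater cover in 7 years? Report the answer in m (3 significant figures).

Darcy flux q = K·i = 3.84 × 0.0010 = 0.003840 m/d
v = Ki/n = 3.84·0.0010/0.07 = 0.05486 m/d
T = 7 yr × 365 = 2555 d
L = v × T = 0.05486 × 2555 = 140.2 m

140 m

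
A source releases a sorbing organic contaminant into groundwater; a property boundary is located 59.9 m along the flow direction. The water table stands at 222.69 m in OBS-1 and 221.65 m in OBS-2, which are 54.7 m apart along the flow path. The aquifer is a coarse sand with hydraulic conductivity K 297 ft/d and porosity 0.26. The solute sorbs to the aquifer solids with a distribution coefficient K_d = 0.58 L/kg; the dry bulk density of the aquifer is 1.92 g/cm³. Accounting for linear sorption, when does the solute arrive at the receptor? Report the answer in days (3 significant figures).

47.8 days

Hydraulic gradient i = (222.69 − 221.65) / 54.7 = 1.04 / 54.7 = 0.01901
K = 297 ft/d × 0.3048 = 90.53 m/d
Darcy flux q = K·i = 90.53 × 0.01901 = 1.721 m/d
v_s = q/n_e = 1.721/0.26 = 6.620 m/d
Retardation R = 1 + ρ_b·K_d/n = 1 + 1.92×0.58/0.26 = 5.283
Contaminant velocity v_c = v/R = 6.620/5.283 = 1.253 m/d
t = L/v_c = 59.9/1.253 = 47.80 d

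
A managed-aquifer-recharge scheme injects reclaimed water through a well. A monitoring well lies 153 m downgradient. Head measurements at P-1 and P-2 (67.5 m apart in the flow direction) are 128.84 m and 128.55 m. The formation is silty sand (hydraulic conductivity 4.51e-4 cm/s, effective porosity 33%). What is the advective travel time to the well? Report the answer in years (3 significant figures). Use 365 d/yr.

Hydraulic gradient i = (128.84 − 128.55) / 67.5 = 0.29 / 67.5 = 0.004296
K = 4.51e-4 cm/s × 864 = 0.3897 m/d
q = Ki = 0.3897 × 0.004296 = 0.001674 m/d
Average linear velocity = 0.001674 / 0.33 = 0.005073 m/d
t = L / v = 153 / 0.005073 = 30160 d
   = 30160 / 365 = 82.6 yr

82.6 years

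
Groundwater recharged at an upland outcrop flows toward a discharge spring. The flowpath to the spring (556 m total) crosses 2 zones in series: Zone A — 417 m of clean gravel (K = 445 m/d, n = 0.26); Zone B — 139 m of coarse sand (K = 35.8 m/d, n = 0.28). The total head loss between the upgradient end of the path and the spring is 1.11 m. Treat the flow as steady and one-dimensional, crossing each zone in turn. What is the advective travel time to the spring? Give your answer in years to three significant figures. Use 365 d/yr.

Steady 1-D flow in series ⇒ the Darcy flux q is identical in every zone and the zone head losses add (resistances L/K in series).
Σ(L/K) = 417/445 + 139/35.8 = 0.9371 + 3.883 = 4.820 d
q = ΔH / Σ(L/K) = 1.11 / 4.820 = 0.2303 m/d (same in every zone)
Zone A: v = q/n = 0.2303/0.26 = 0.8858 m/d → t_A = 417/0.8858 = 470.8 d
Zone B: v = q/n = 0.2303/0.28 = 0.8225 m/d → t_B = 139/0.8225 = 169.0 d
Total t = 470.8 + 169.0 = 639.8 d
   = 639.8 / 365 = 1.75 yr

1.75 years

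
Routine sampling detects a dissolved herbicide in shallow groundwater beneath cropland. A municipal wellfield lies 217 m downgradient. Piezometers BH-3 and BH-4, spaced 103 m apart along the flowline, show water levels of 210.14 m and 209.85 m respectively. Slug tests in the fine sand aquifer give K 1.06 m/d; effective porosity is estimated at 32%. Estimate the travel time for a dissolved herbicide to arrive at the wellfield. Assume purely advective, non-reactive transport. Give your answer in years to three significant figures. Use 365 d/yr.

Hydraulic gradient i = (210.14 − 209.85) / 103 = 0.29 / 103 = 0.002816
Darcy flux q = K·i = 1.06 × 0.002816 = 0.002984 m/d
v = Ki/n = 1.06·0.002816/0.32 = 0.009326 m/d
t = L / v = 217 / 0.009326 = 23270 d
   = 23270 / 365 = 63.7 yr

63.7 years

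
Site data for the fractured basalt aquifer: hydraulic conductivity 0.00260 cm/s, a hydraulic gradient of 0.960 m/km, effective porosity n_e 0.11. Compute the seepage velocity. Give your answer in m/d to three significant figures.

K = 0.00260 cm/s × 864 = 2.246 m/d
q = Ki = 2.246 × 9.6e-4 = 0.002157 m/d
v = Ki/n = 2.246·9.6e-4/0.11 = 0.01960 m/d

0.0196 m/d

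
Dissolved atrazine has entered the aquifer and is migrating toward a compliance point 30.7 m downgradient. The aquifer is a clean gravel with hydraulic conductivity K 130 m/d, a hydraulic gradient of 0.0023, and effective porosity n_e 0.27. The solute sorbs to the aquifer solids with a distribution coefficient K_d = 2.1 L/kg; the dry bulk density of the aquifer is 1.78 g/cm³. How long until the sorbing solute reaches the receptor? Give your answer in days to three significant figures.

412 days

Darcy flux q = K·i = 130 × 0.0023 = 0.2990 m/d
v_s = q/n_e = 0.2990/0.27 = 1.107 m/d
Retardation R = 1 + ρ_b·K_d/n = 1 + 1.78×2.1/0.27 = 14.84
Contaminant velocity v_c = v/R = 1.107/14.84 = 0.07460 m/d
t = L/v_c = 30.7/0.07460 = 411.5 d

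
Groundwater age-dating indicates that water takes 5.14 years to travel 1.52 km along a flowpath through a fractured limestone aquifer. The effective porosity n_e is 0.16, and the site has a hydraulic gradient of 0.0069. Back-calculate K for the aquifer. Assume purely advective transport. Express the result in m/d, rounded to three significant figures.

18.8 m/d

t = 5.14 years = 1876 d
L = 1.52 km = 1520 m
v = L / t = 1520 / 1876 = 0.8102 m/d
K = v · n / i = 0.8102 × 0.16 / 0.0069 = 18.8 m/d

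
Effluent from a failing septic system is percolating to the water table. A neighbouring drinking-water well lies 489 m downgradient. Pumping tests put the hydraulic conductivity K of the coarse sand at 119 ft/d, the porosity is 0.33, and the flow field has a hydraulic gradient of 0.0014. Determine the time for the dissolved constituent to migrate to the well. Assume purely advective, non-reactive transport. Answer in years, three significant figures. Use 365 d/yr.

8.71 years

K = 119 ft/d × 0.3048 = 36.27 m/d
q = Ki = 36.27 × 0.0014 = 0.05078 m/d
Average linear velocity = 0.05078 / 0.33 = 0.1539 m/d
t = L / v = 489 / 0.1539 = 3178 d
   = 3178 / 365 = 8.71 yr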